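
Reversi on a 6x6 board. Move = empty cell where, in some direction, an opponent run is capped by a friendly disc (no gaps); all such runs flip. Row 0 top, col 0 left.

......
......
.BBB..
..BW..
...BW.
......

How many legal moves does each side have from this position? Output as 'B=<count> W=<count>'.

Answer: B=3 W=5

Derivation:
-- B to move --
(2,4): no bracket -> illegal
(3,4): flips 1 -> legal
(3,5): no bracket -> illegal
(4,2): no bracket -> illegal
(4,5): flips 1 -> legal
(5,3): no bracket -> illegal
(5,4): no bracket -> illegal
(5,5): flips 2 -> legal
B mobility = 3
-- W to move --
(1,0): no bracket -> illegal
(1,1): flips 1 -> legal
(1,2): no bracket -> illegal
(1,3): flips 1 -> legal
(1,4): no bracket -> illegal
(2,0): no bracket -> illegal
(2,4): no bracket -> illegal
(3,0): no bracket -> illegal
(3,1): flips 1 -> legal
(3,4): no bracket -> illegal
(4,1): no bracket -> illegal
(4,2): flips 1 -> legal
(5,2): no bracket -> illegal
(5,3): flips 1 -> legal
(5,4): no bracket -> illegal
W mobility = 5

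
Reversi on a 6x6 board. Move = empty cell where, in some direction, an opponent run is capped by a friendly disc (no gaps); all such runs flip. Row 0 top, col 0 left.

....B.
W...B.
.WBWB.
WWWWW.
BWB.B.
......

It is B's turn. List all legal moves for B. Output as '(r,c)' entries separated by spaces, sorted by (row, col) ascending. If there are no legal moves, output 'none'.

(0,0): no bracket -> illegal
(0,1): no bracket -> illegal
(1,1): no bracket -> illegal
(1,2): no bracket -> illegal
(1,3): no bracket -> illegal
(2,0): flips 3 -> legal
(2,5): no bracket -> illegal
(3,5): no bracket -> illegal
(4,3): no bracket -> illegal
(4,5): no bracket -> illegal
(5,0): flips 3 -> legal
(5,1): no bracket -> illegal
(5,2): no bracket -> illegal

Answer: (2,0) (5,0)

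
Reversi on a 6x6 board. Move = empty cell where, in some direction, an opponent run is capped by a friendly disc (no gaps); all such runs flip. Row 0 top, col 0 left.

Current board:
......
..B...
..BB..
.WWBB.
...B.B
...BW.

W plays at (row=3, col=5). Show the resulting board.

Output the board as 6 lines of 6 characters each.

Place W at (3,5); scan 8 dirs for brackets.
Dir NW: first cell '.' (not opp) -> no flip
Dir N: first cell '.' (not opp) -> no flip
Dir NE: edge -> no flip
Dir W: opp run (3,4) (3,3) capped by W -> flip
Dir E: edge -> no flip
Dir SW: first cell '.' (not opp) -> no flip
Dir S: opp run (4,5), next='.' -> no flip
Dir SE: edge -> no flip
All flips: (3,3) (3,4)

Answer: ......
..B...
..BB..
.WWWWW
...B.B
...BW.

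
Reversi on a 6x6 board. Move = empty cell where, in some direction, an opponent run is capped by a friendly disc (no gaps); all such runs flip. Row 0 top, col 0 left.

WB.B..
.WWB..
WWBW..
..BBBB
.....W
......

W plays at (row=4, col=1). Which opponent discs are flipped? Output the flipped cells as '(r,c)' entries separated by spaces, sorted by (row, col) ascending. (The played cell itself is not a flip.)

Dir NW: first cell '.' (not opp) -> no flip
Dir N: first cell '.' (not opp) -> no flip
Dir NE: opp run (3,2) capped by W -> flip
Dir W: first cell '.' (not opp) -> no flip
Dir E: first cell '.' (not opp) -> no flip
Dir SW: first cell '.' (not opp) -> no flip
Dir S: first cell '.' (not opp) -> no flip
Dir SE: first cell '.' (not opp) -> no flip

Answer: (3,2)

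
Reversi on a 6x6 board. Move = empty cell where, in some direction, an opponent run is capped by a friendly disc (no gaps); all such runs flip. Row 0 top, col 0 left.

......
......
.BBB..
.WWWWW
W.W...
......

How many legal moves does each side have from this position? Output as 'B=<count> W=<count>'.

-- B to move --
(2,0): no bracket -> illegal
(2,4): no bracket -> illegal
(2,5): no bracket -> illegal
(3,0): no bracket -> illegal
(4,1): flips 2 -> legal
(4,3): flips 2 -> legal
(4,4): flips 1 -> legal
(4,5): flips 1 -> legal
(5,0): no bracket -> illegal
(5,1): no bracket -> illegal
(5,2): flips 2 -> legal
(5,3): no bracket -> illegal
B mobility = 5
-- W to move --
(1,0): flips 1 -> legal
(1,1): flips 2 -> legal
(1,2): flips 2 -> legal
(1,3): flips 2 -> legal
(1,4): flips 1 -> legal
(2,0): no bracket -> illegal
(2,4): no bracket -> illegal
(3,0): no bracket -> illegal
W mobility = 5

Answer: B=5 W=5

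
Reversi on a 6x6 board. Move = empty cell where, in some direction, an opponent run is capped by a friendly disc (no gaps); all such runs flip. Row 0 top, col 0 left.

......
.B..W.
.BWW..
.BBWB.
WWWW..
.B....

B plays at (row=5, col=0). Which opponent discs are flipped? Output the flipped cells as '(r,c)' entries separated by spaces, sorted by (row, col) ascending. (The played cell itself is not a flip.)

Answer: (4,1)

Derivation:
Dir NW: edge -> no flip
Dir N: opp run (4,0), next='.' -> no flip
Dir NE: opp run (4,1) capped by B -> flip
Dir W: edge -> no flip
Dir E: first cell 'B' (not opp) -> no flip
Dir SW: edge -> no flip
Dir S: edge -> no flip
Dir SE: edge -> no flip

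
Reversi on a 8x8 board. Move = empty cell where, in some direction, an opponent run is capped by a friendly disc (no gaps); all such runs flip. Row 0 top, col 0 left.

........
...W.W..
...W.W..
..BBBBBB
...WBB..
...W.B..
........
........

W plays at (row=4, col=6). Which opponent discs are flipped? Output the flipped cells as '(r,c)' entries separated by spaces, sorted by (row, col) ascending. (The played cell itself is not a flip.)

Dir NW: opp run (3,5), next='.' -> no flip
Dir N: opp run (3,6), next='.' -> no flip
Dir NE: opp run (3,7), next=edge -> no flip
Dir W: opp run (4,5) (4,4) capped by W -> flip
Dir E: first cell '.' (not opp) -> no flip
Dir SW: opp run (5,5), next='.' -> no flip
Dir S: first cell '.' (not opp) -> no flip
Dir SE: first cell '.' (not opp) -> no flip

Answer: (4,4) (4,5)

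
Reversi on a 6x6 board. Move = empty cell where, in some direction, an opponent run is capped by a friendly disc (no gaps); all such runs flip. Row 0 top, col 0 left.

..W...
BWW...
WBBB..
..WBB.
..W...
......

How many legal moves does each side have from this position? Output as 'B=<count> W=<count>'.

-- B to move --
(0,0): flips 1 -> legal
(0,1): flips 2 -> legal
(0,3): flips 1 -> legal
(1,3): flips 2 -> legal
(3,0): flips 1 -> legal
(3,1): flips 1 -> legal
(4,1): flips 1 -> legal
(4,3): flips 1 -> legal
(5,1): flips 1 -> legal
(5,2): flips 2 -> legal
(5,3): no bracket -> illegal
B mobility = 10
-- W to move --
(0,0): flips 1 -> legal
(0,1): no bracket -> illegal
(1,3): no bracket -> illegal
(1,4): flips 1 -> legal
(2,4): flips 4 -> legal
(2,5): no bracket -> illegal
(3,0): flips 1 -> legal
(3,1): flips 1 -> legal
(3,5): flips 2 -> legal
(4,3): no bracket -> illegal
(4,4): flips 2 -> legal
(4,5): flips 2 -> legal
W mobility = 8

Answer: B=10 W=8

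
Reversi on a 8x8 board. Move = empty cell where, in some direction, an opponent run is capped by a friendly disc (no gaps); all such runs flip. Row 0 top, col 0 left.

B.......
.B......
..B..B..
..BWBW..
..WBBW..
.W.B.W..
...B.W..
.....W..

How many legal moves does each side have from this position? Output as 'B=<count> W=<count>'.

Answer: B=9 W=7

Derivation:
-- B to move --
(2,3): flips 1 -> legal
(2,4): no bracket -> illegal
(2,6): flips 1 -> legal
(3,1): flips 1 -> legal
(3,6): flips 1 -> legal
(4,0): no bracket -> illegal
(4,1): flips 1 -> legal
(4,6): flips 1 -> legal
(5,0): no bracket -> illegal
(5,2): flips 1 -> legal
(5,4): no bracket -> illegal
(5,6): flips 1 -> legal
(6,0): no bracket -> illegal
(6,1): no bracket -> illegal
(6,2): no bracket -> illegal
(6,4): no bracket -> illegal
(6,6): flips 1 -> legal
(7,4): no bracket -> illegal
(7,6): no bracket -> illegal
B mobility = 9
-- W to move --
(0,1): no bracket -> illegal
(0,2): no bracket -> illegal
(1,0): no bracket -> illegal
(1,2): flips 2 -> legal
(1,3): no bracket -> illegal
(1,4): no bracket -> illegal
(1,5): flips 1 -> legal
(1,6): no bracket -> illegal
(2,0): no bracket -> illegal
(2,1): no bracket -> illegal
(2,3): flips 1 -> legal
(2,4): no bracket -> illegal
(2,6): no bracket -> illegal
(3,1): flips 1 -> legal
(3,6): no bracket -> illegal
(4,1): no bracket -> illegal
(5,2): no bracket -> illegal
(5,4): no bracket -> illegal
(6,2): flips 2 -> legal
(6,4): flips 1 -> legal
(7,2): no bracket -> illegal
(7,3): flips 3 -> legal
(7,4): no bracket -> illegal
W mobility = 7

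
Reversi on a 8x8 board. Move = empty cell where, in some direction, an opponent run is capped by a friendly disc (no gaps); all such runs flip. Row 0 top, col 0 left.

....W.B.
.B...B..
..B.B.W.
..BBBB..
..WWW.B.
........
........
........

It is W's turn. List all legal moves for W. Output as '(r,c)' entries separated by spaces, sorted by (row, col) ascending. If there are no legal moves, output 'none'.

Answer: (0,0) (1,2) (1,4) (2,1) (2,3) (2,5)

Derivation:
(0,0): flips 3 -> legal
(0,1): no bracket -> illegal
(0,2): no bracket -> illegal
(0,5): no bracket -> illegal
(0,7): no bracket -> illegal
(1,0): no bracket -> illegal
(1,2): flips 2 -> legal
(1,3): no bracket -> illegal
(1,4): flips 2 -> legal
(1,6): no bracket -> illegal
(1,7): no bracket -> illegal
(2,0): no bracket -> illegal
(2,1): flips 1 -> legal
(2,3): flips 1 -> legal
(2,5): flips 1 -> legal
(3,1): no bracket -> illegal
(3,6): no bracket -> illegal
(3,7): no bracket -> illegal
(4,1): no bracket -> illegal
(4,5): no bracket -> illegal
(4,7): no bracket -> illegal
(5,5): no bracket -> illegal
(5,6): no bracket -> illegal
(5,7): no bracket -> illegal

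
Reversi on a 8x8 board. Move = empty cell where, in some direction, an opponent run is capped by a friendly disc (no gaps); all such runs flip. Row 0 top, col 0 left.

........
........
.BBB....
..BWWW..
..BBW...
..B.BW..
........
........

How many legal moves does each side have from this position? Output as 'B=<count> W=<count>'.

-- B to move --
(2,4): flips 3 -> legal
(2,5): flips 1 -> legal
(2,6): no bracket -> illegal
(3,6): flips 3 -> legal
(4,5): flips 2 -> legal
(4,6): no bracket -> illegal
(5,3): no bracket -> illegal
(5,6): flips 1 -> legal
(6,4): no bracket -> illegal
(6,5): no bracket -> illegal
(6,6): flips 3 -> legal
B mobility = 6
-- W to move --
(1,0): no bracket -> illegal
(1,1): flips 1 -> legal
(1,2): flips 1 -> legal
(1,3): flips 1 -> legal
(1,4): no bracket -> illegal
(2,0): no bracket -> illegal
(2,4): no bracket -> illegal
(3,0): no bracket -> illegal
(3,1): flips 1 -> legal
(4,1): flips 2 -> legal
(4,5): no bracket -> illegal
(5,1): flips 1 -> legal
(5,3): flips 2 -> legal
(6,1): flips 2 -> legal
(6,2): no bracket -> illegal
(6,3): no bracket -> illegal
(6,4): flips 1 -> legal
(6,5): no bracket -> illegal
W mobility = 9

Answer: B=6 W=9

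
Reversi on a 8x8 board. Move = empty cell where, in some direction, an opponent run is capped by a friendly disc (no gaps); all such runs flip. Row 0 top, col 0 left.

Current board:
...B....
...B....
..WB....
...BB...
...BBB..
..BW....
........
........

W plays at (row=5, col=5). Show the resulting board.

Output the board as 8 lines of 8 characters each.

Answer: ...B....
...B....
..WB....
...WB...
...BWB..
..BW.W..
........
........

Derivation:
Place W at (5,5); scan 8 dirs for brackets.
Dir NW: opp run (4,4) (3,3) capped by W -> flip
Dir N: opp run (4,5), next='.' -> no flip
Dir NE: first cell '.' (not opp) -> no flip
Dir W: first cell '.' (not opp) -> no flip
Dir E: first cell '.' (not opp) -> no flip
Dir SW: first cell '.' (not opp) -> no flip
Dir S: first cell '.' (not opp) -> no flip
Dir SE: first cell '.' (not opp) -> no flip
All flips: (3,3) (4,4)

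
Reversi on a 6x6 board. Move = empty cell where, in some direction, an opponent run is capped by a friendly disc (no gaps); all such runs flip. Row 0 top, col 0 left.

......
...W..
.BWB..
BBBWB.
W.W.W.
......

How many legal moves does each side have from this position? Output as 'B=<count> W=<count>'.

-- B to move --
(0,2): no bracket -> illegal
(0,3): flips 1 -> legal
(0,4): flips 2 -> legal
(1,1): no bracket -> illegal
(1,2): flips 1 -> legal
(1,4): no bracket -> illegal
(2,4): no bracket -> illegal
(3,5): no bracket -> illegal
(4,1): no bracket -> illegal
(4,3): flips 1 -> legal
(4,5): no bracket -> illegal
(5,0): flips 1 -> legal
(5,1): no bracket -> illegal
(5,2): flips 1 -> legal
(5,3): flips 1 -> legal
(5,4): flips 1 -> legal
(5,5): no bracket -> illegal
B mobility = 8
-- W to move --
(1,0): no bracket -> illegal
(1,1): no bracket -> illegal
(1,2): no bracket -> illegal
(1,4): no bracket -> illegal
(2,0): flips 3 -> legal
(2,4): flips 2 -> legal
(2,5): no bracket -> illegal
(3,5): flips 1 -> legal
(4,1): no bracket -> illegal
(4,3): no bracket -> illegal
(4,5): no bracket -> illegal
W mobility = 3

Answer: B=8 W=3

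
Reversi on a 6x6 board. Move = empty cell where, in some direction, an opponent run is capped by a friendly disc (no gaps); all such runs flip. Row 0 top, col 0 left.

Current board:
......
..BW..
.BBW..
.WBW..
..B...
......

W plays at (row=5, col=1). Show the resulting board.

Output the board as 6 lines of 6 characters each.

Answer: ......
..BW..
.BBW..
.WBW..
..W...
.W....

Derivation:
Place W at (5,1); scan 8 dirs for brackets.
Dir NW: first cell '.' (not opp) -> no flip
Dir N: first cell '.' (not opp) -> no flip
Dir NE: opp run (4,2) capped by W -> flip
Dir W: first cell '.' (not opp) -> no flip
Dir E: first cell '.' (not opp) -> no flip
Dir SW: edge -> no flip
Dir S: edge -> no flip
Dir SE: edge -> no flip
All flips: (4,2)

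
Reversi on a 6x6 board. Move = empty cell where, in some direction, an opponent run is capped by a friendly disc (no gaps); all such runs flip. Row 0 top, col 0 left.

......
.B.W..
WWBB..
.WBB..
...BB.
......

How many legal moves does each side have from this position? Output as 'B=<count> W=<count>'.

Answer: B=6 W=6

Derivation:
-- B to move --
(0,2): no bracket -> illegal
(0,3): flips 1 -> legal
(0,4): flips 1 -> legal
(1,0): flips 1 -> legal
(1,2): no bracket -> illegal
(1,4): no bracket -> illegal
(2,4): no bracket -> illegal
(3,0): flips 1 -> legal
(4,0): flips 1 -> legal
(4,1): flips 2 -> legal
(4,2): no bracket -> illegal
B mobility = 6
-- W to move --
(0,0): no bracket -> illegal
(0,1): flips 1 -> legal
(0,2): flips 1 -> legal
(1,0): no bracket -> illegal
(1,2): no bracket -> illegal
(1,4): no bracket -> illegal
(2,4): flips 2 -> legal
(3,4): flips 2 -> legal
(3,5): no bracket -> illegal
(4,1): no bracket -> illegal
(4,2): no bracket -> illegal
(4,5): no bracket -> illegal
(5,2): no bracket -> illegal
(5,3): flips 3 -> legal
(5,4): flips 2 -> legal
(5,5): no bracket -> illegal
W mobility = 6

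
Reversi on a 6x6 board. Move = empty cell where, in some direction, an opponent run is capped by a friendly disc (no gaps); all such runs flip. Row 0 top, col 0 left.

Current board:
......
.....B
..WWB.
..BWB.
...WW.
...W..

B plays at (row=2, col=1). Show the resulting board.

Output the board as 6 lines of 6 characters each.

Place B at (2,1); scan 8 dirs for brackets.
Dir NW: first cell '.' (not opp) -> no flip
Dir N: first cell '.' (not opp) -> no flip
Dir NE: first cell '.' (not opp) -> no flip
Dir W: first cell '.' (not opp) -> no flip
Dir E: opp run (2,2) (2,3) capped by B -> flip
Dir SW: first cell '.' (not opp) -> no flip
Dir S: first cell '.' (not opp) -> no flip
Dir SE: first cell 'B' (not opp) -> no flip
All flips: (2,2) (2,3)

Answer: ......
.....B
.BBBB.
..BWB.
...WW.
...W..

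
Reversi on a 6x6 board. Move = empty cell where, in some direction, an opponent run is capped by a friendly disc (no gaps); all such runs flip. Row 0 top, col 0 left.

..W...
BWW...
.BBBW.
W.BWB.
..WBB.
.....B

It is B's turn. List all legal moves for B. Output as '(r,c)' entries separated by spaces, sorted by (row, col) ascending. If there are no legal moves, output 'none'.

(0,0): flips 1 -> legal
(0,1): flips 2 -> legal
(0,3): flips 1 -> legal
(1,3): flips 2 -> legal
(1,4): flips 1 -> legal
(1,5): no bracket -> illegal
(2,0): no bracket -> illegal
(2,5): flips 1 -> legal
(3,1): no bracket -> illegal
(3,5): no bracket -> illegal
(4,0): no bracket -> illegal
(4,1): flips 1 -> legal
(5,1): no bracket -> illegal
(5,2): flips 1 -> legal
(5,3): no bracket -> illegal

Answer: (0,0) (0,1) (0,3) (1,3) (1,4) (2,5) (4,1) (5,2)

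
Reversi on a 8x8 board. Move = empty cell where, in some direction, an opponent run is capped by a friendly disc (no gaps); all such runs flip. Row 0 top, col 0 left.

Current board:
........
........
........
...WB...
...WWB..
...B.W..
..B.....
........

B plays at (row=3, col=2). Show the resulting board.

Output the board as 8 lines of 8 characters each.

Answer: ........
........
........
..BBB...
...WWB..
...B.W..
..B.....
........

Derivation:
Place B at (3,2); scan 8 dirs for brackets.
Dir NW: first cell '.' (not opp) -> no flip
Dir N: first cell '.' (not opp) -> no flip
Dir NE: first cell '.' (not opp) -> no flip
Dir W: first cell '.' (not opp) -> no flip
Dir E: opp run (3,3) capped by B -> flip
Dir SW: first cell '.' (not opp) -> no flip
Dir S: first cell '.' (not opp) -> no flip
Dir SE: opp run (4,3), next='.' -> no flip
All flips: (3,3)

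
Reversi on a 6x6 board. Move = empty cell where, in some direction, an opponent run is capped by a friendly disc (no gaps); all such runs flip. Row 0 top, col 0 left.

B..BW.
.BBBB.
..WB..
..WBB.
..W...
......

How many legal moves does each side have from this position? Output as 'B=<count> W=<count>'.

-- B to move --
(0,5): flips 1 -> legal
(1,5): no bracket -> illegal
(2,1): flips 1 -> legal
(3,1): flips 2 -> legal
(4,1): flips 1 -> legal
(4,3): no bracket -> illegal
(5,1): flips 1 -> legal
(5,2): flips 3 -> legal
(5,3): no bracket -> illegal
B mobility = 6
-- W to move --
(0,1): no bracket -> illegal
(0,2): flips 2 -> legal
(0,5): flips 2 -> legal
(1,0): no bracket -> illegal
(1,5): no bracket -> illegal
(2,0): no bracket -> illegal
(2,1): no bracket -> illegal
(2,4): flips 3 -> legal
(2,5): no bracket -> illegal
(3,5): flips 2 -> legal
(4,3): no bracket -> illegal
(4,4): flips 1 -> legal
(4,5): no bracket -> illegal
W mobility = 5

Answer: B=6 W=5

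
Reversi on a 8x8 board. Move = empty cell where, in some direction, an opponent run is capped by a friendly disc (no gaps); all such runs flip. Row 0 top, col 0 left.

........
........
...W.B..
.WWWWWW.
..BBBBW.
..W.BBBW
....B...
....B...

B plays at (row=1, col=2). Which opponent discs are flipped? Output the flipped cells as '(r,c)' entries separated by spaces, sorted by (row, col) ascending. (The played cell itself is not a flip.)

Dir NW: first cell '.' (not opp) -> no flip
Dir N: first cell '.' (not opp) -> no flip
Dir NE: first cell '.' (not opp) -> no flip
Dir W: first cell '.' (not opp) -> no flip
Dir E: first cell '.' (not opp) -> no flip
Dir SW: first cell '.' (not opp) -> no flip
Dir S: first cell '.' (not opp) -> no flip
Dir SE: opp run (2,3) (3,4) capped by B -> flip

Answer: (2,3) (3,4)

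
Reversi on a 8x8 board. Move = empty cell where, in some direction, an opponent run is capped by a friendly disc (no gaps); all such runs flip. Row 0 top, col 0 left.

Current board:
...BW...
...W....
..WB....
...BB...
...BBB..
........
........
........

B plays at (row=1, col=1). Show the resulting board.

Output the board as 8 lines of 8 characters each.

Answer: ...BW...
.B.W....
..BB....
...BB...
...BBB..
........
........
........

Derivation:
Place B at (1,1); scan 8 dirs for brackets.
Dir NW: first cell '.' (not opp) -> no flip
Dir N: first cell '.' (not opp) -> no flip
Dir NE: first cell '.' (not opp) -> no flip
Dir W: first cell '.' (not opp) -> no flip
Dir E: first cell '.' (not opp) -> no flip
Dir SW: first cell '.' (not opp) -> no flip
Dir S: first cell '.' (not opp) -> no flip
Dir SE: opp run (2,2) capped by B -> flip
All flips: (2,2)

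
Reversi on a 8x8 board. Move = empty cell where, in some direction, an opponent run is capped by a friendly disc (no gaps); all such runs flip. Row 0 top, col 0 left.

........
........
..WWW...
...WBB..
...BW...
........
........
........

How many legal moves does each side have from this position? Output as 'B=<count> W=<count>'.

Answer: B=7 W=6

Derivation:
-- B to move --
(1,1): no bracket -> illegal
(1,2): flips 1 -> legal
(1,3): flips 3 -> legal
(1,4): flips 1 -> legal
(1,5): no bracket -> illegal
(2,1): no bracket -> illegal
(2,5): no bracket -> illegal
(3,1): no bracket -> illegal
(3,2): flips 1 -> legal
(4,2): no bracket -> illegal
(4,5): flips 1 -> legal
(5,3): flips 1 -> legal
(5,4): flips 1 -> legal
(5,5): no bracket -> illegal
B mobility = 7
-- W to move --
(2,5): no bracket -> illegal
(2,6): flips 1 -> legal
(3,2): no bracket -> illegal
(3,6): flips 2 -> legal
(4,2): flips 1 -> legal
(4,5): flips 1 -> legal
(4,6): flips 1 -> legal
(5,2): no bracket -> illegal
(5,3): flips 1 -> legal
(5,4): no bracket -> illegal
W mobility = 6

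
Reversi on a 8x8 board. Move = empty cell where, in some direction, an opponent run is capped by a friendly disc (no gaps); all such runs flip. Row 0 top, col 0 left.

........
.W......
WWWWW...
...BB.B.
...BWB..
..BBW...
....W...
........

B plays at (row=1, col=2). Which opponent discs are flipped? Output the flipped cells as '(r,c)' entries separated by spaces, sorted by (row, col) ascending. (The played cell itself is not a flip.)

Dir NW: first cell '.' (not opp) -> no flip
Dir N: first cell '.' (not opp) -> no flip
Dir NE: first cell '.' (not opp) -> no flip
Dir W: opp run (1,1), next='.' -> no flip
Dir E: first cell '.' (not opp) -> no flip
Dir SW: opp run (2,1), next='.' -> no flip
Dir S: opp run (2,2), next='.' -> no flip
Dir SE: opp run (2,3) capped by B -> flip

Answer: (2,3)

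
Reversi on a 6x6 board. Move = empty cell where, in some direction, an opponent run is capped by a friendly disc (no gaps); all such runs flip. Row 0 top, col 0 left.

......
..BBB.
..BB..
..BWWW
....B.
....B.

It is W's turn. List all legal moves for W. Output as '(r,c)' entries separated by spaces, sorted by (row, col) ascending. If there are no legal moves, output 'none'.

Answer: (0,1) (0,3) (1,1) (3,1) (5,3) (5,5)

Derivation:
(0,1): flips 2 -> legal
(0,2): no bracket -> illegal
(0,3): flips 2 -> legal
(0,4): no bracket -> illegal
(0,5): no bracket -> illegal
(1,1): flips 1 -> legal
(1,5): no bracket -> illegal
(2,1): no bracket -> illegal
(2,4): no bracket -> illegal
(2,5): no bracket -> illegal
(3,1): flips 1 -> legal
(4,1): no bracket -> illegal
(4,2): no bracket -> illegal
(4,3): no bracket -> illegal
(4,5): no bracket -> illegal
(5,3): flips 1 -> legal
(5,5): flips 1 -> legal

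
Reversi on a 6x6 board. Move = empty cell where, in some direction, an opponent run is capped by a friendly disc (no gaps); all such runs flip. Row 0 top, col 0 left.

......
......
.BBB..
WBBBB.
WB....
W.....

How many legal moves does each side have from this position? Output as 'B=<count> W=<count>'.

-- B to move --
(2,0): no bracket -> illegal
(5,1): no bracket -> illegal
B mobility = 0
-- W to move --
(1,0): no bracket -> illegal
(1,1): no bracket -> illegal
(1,2): flips 1 -> legal
(1,3): flips 2 -> legal
(1,4): flips 3 -> legal
(2,0): no bracket -> illegal
(2,4): no bracket -> illegal
(2,5): no bracket -> illegal
(3,5): flips 4 -> legal
(4,2): flips 1 -> legal
(4,3): no bracket -> illegal
(4,4): no bracket -> illegal
(4,5): no bracket -> illegal
(5,1): no bracket -> illegal
(5,2): flips 1 -> legal
W mobility = 6

Answer: B=0 W=6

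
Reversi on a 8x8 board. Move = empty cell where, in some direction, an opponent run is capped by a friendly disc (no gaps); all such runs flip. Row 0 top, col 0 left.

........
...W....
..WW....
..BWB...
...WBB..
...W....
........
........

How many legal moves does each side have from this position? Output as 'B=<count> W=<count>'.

-- B to move --
(0,2): no bracket -> illegal
(0,3): no bracket -> illegal
(0,4): no bracket -> illegal
(1,1): flips 2 -> legal
(1,2): flips 2 -> legal
(1,4): flips 1 -> legal
(2,1): no bracket -> illegal
(2,4): no bracket -> illegal
(3,1): no bracket -> illegal
(4,2): flips 1 -> legal
(5,2): flips 1 -> legal
(5,4): flips 1 -> legal
(6,2): flips 1 -> legal
(6,3): no bracket -> illegal
(6,4): no bracket -> illegal
B mobility = 7
-- W to move --
(2,1): flips 1 -> legal
(2,4): no bracket -> illegal
(2,5): flips 1 -> legal
(3,1): flips 1 -> legal
(3,5): flips 2 -> legal
(3,6): no bracket -> illegal
(4,1): flips 1 -> legal
(4,2): flips 1 -> legal
(4,6): flips 2 -> legal
(5,4): no bracket -> illegal
(5,5): flips 1 -> legal
(5,6): flips 2 -> legal
W mobility = 9

Answer: B=7 W=9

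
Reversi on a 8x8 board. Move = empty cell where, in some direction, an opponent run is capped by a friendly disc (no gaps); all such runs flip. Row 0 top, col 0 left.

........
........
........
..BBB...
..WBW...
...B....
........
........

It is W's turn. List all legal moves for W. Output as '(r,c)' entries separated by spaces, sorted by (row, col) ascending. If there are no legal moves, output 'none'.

Answer: (2,2) (2,4) (6,2) (6,4)

Derivation:
(2,1): no bracket -> illegal
(2,2): flips 2 -> legal
(2,3): no bracket -> illegal
(2,4): flips 2 -> legal
(2,5): no bracket -> illegal
(3,1): no bracket -> illegal
(3,5): no bracket -> illegal
(4,1): no bracket -> illegal
(4,5): no bracket -> illegal
(5,2): no bracket -> illegal
(5,4): no bracket -> illegal
(6,2): flips 1 -> legal
(6,3): no bracket -> illegal
(6,4): flips 1 -> legal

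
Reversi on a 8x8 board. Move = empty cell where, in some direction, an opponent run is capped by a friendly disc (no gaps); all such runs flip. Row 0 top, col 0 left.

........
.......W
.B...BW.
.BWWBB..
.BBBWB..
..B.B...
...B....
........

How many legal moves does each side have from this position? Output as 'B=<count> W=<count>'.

Answer: B=5 W=12

Derivation:
-- B to move --
(0,6): no bracket -> illegal
(0,7): no bracket -> illegal
(1,5): no bracket -> illegal
(1,6): no bracket -> illegal
(2,2): flips 1 -> legal
(2,3): flips 2 -> legal
(2,4): flips 1 -> legal
(2,7): flips 1 -> legal
(3,6): no bracket -> illegal
(3,7): no bracket -> illegal
(5,3): flips 1 -> legal
(5,5): no bracket -> illegal
B mobility = 5
-- W to move --
(1,0): flips 1 -> legal
(1,1): no bracket -> illegal
(1,2): no bracket -> illegal
(1,4): no bracket -> illegal
(1,5): no bracket -> illegal
(1,6): no bracket -> illegal
(2,0): no bracket -> illegal
(2,2): no bracket -> illegal
(2,3): no bracket -> illegal
(2,4): flips 2 -> legal
(3,0): flips 1 -> legal
(3,6): flips 2 -> legal
(4,0): flips 3 -> legal
(4,6): flips 1 -> legal
(5,0): flips 1 -> legal
(5,1): flips 1 -> legal
(5,3): flips 1 -> legal
(5,5): no bracket -> illegal
(5,6): no bracket -> illegal
(6,1): no bracket -> illegal
(6,2): flips 2 -> legal
(6,4): flips 1 -> legal
(6,5): flips 2 -> legal
(7,2): no bracket -> illegal
(7,3): no bracket -> illegal
(7,4): no bracket -> illegal
W mobility = 12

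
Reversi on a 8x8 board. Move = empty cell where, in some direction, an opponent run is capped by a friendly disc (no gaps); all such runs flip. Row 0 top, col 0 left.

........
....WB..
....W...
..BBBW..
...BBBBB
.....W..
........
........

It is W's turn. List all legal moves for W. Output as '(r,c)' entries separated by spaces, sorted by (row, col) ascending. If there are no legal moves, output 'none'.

(0,4): no bracket -> illegal
(0,5): no bracket -> illegal
(0,6): flips 1 -> legal
(1,6): flips 1 -> legal
(2,1): no bracket -> illegal
(2,2): flips 2 -> legal
(2,3): no bracket -> illegal
(2,5): no bracket -> illegal
(2,6): no bracket -> illegal
(3,1): flips 3 -> legal
(3,6): no bracket -> illegal
(3,7): flips 1 -> legal
(4,1): no bracket -> illegal
(4,2): flips 1 -> legal
(5,2): no bracket -> illegal
(5,3): flips 1 -> legal
(5,4): flips 2 -> legal
(5,6): no bracket -> illegal
(5,7): flips 1 -> legal

Answer: (0,6) (1,6) (2,2) (3,1) (3,7) (4,2) (5,3) (5,4) (5,7)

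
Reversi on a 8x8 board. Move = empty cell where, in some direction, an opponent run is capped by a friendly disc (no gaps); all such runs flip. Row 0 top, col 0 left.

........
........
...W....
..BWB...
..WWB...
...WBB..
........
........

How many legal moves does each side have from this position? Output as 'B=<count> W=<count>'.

-- B to move --
(1,2): flips 1 -> legal
(1,3): no bracket -> illegal
(1,4): flips 1 -> legal
(2,2): flips 1 -> legal
(2,4): no bracket -> illegal
(3,1): no bracket -> illegal
(4,1): flips 2 -> legal
(5,1): no bracket -> illegal
(5,2): flips 3 -> legal
(6,2): flips 1 -> legal
(6,3): no bracket -> illegal
(6,4): no bracket -> illegal
B mobility = 6
-- W to move --
(2,1): flips 1 -> legal
(2,2): flips 1 -> legal
(2,4): no bracket -> illegal
(2,5): flips 1 -> legal
(3,1): flips 1 -> legal
(3,5): flips 2 -> legal
(4,1): flips 1 -> legal
(4,5): flips 2 -> legal
(4,6): no bracket -> illegal
(5,6): flips 2 -> legal
(6,3): no bracket -> illegal
(6,4): no bracket -> illegal
(6,5): flips 1 -> legal
(6,6): flips 2 -> legal
W mobility = 10

Answer: B=6 W=10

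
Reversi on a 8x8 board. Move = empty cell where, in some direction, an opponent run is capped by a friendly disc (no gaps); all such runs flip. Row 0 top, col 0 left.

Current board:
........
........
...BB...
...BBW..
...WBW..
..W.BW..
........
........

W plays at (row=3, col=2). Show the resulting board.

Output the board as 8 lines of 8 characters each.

Place W at (3,2); scan 8 dirs for brackets.
Dir NW: first cell '.' (not opp) -> no flip
Dir N: first cell '.' (not opp) -> no flip
Dir NE: opp run (2,3), next='.' -> no flip
Dir W: first cell '.' (not opp) -> no flip
Dir E: opp run (3,3) (3,4) capped by W -> flip
Dir SW: first cell '.' (not opp) -> no flip
Dir S: first cell '.' (not opp) -> no flip
Dir SE: first cell 'W' (not opp) -> no flip
All flips: (3,3) (3,4)

Answer: ........
........
...BB...
..WWWW..
...WBW..
..W.BW..
........
........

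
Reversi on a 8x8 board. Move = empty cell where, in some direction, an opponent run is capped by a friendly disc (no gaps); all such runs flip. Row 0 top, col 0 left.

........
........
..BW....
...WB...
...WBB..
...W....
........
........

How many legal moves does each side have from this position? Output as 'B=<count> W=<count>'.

-- B to move --
(1,2): flips 1 -> legal
(1,3): no bracket -> illegal
(1,4): no bracket -> illegal
(2,4): flips 1 -> legal
(3,2): flips 1 -> legal
(4,2): flips 1 -> legal
(5,2): flips 1 -> legal
(5,4): no bracket -> illegal
(6,2): flips 1 -> legal
(6,3): no bracket -> illegal
(6,4): no bracket -> illegal
B mobility = 6
-- W to move --
(1,1): flips 1 -> legal
(1,2): no bracket -> illegal
(1,3): no bracket -> illegal
(2,1): flips 1 -> legal
(2,4): no bracket -> illegal
(2,5): flips 1 -> legal
(3,1): no bracket -> illegal
(3,2): no bracket -> illegal
(3,5): flips 2 -> legal
(3,6): no bracket -> illegal
(4,6): flips 2 -> legal
(5,4): no bracket -> illegal
(5,5): flips 1 -> legal
(5,6): flips 2 -> legal
W mobility = 7

Answer: B=6 W=7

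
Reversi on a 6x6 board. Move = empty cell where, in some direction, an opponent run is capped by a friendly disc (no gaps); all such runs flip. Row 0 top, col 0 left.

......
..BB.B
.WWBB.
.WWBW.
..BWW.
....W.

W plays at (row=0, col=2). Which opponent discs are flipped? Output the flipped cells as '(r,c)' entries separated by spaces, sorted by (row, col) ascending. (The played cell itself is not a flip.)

Dir NW: edge -> no flip
Dir N: edge -> no flip
Dir NE: edge -> no flip
Dir W: first cell '.' (not opp) -> no flip
Dir E: first cell '.' (not opp) -> no flip
Dir SW: first cell '.' (not opp) -> no flip
Dir S: opp run (1,2) capped by W -> flip
Dir SE: opp run (1,3) (2,4), next='.' -> no flip

Answer: (1,2)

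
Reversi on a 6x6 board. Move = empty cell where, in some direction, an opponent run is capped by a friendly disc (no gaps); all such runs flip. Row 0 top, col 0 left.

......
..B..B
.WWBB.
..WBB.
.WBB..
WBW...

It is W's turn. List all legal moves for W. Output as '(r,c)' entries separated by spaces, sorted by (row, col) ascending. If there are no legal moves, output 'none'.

(0,1): no bracket -> illegal
(0,2): flips 1 -> legal
(0,3): flips 1 -> legal
(0,4): no bracket -> illegal
(0,5): no bracket -> illegal
(1,1): no bracket -> illegal
(1,3): no bracket -> illegal
(1,4): flips 1 -> legal
(2,5): flips 4 -> legal
(3,1): no bracket -> illegal
(3,5): flips 2 -> legal
(4,0): no bracket -> illegal
(4,4): flips 3 -> legal
(4,5): no bracket -> illegal
(5,3): no bracket -> illegal
(5,4): flips 1 -> legal

Answer: (0,2) (0,3) (1,4) (2,5) (3,5) (4,4) (5,4)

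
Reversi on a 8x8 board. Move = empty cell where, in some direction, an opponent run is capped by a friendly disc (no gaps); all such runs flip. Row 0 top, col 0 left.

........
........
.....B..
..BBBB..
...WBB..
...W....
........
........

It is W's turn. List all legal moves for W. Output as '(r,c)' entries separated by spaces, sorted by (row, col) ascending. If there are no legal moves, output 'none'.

(1,4): no bracket -> illegal
(1,5): no bracket -> illegal
(1,6): flips 2 -> legal
(2,1): flips 1 -> legal
(2,2): no bracket -> illegal
(2,3): flips 1 -> legal
(2,4): no bracket -> illegal
(2,6): flips 2 -> legal
(3,1): no bracket -> illegal
(3,6): no bracket -> illegal
(4,1): no bracket -> illegal
(4,2): no bracket -> illegal
(4,6): flips 2 -> legal
(5,4): no bracket -> illegal
(5,5): no bracket -> illegal
(5,6): no bracket -> illegal

Answer: (1,6) (2,1) (2,3) (2,6) (4,6)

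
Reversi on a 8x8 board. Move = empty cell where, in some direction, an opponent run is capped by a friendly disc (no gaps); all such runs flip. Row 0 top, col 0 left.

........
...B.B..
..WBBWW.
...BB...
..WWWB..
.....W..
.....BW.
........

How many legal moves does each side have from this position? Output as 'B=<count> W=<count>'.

Answer: B=14 W=9

Derivation:
-- B to move --
(1,1): flips 1 -> legal
(1,2): no bracket -> illegal
(1,4): no bracket -> illegal
(1,6): flips 1 -> legal
(1,7): no bracket -> illegal
(2,1): flips 1 -> legal
(2,7): flips 2 -> legal
(3,1): flips 1 -> legal
(3,2): no bracket -> illegal
(3,5): flips 1 -> legal
(3,6): no bracket -> illegal
(3,7): flips 1 -> legal
(4,1): flips 3 -> legal
(4,6): no bracket -> illegal
(5,1): flips 1 -> legal
(5,2): flips 1 -> legal
(5,3): flips 1 -> legal
(5,4): flips 1 -> legal
(5,6): no bracket -> illegal
(5,7): no bracket -> illegal
(6,4): no bracket -> illegal
(6,7): flips 1 -> legal
(7,5): no bracket -> illegal
(7,6): no bracket -> illegal
(7,7): flips 3 -> legal
B mobility = 14
-- W to move --
(0,2): no bracket -> illegal
(0,3): flips 3 -> legal
(0,4): flips 2 -> legal
(0,5): flips 1 -> legal
(0,6): flips 3 -> legal
(1,2): no bracket -> illegal
(1,4): flips 2 -> legal
(1,6): no bracket -> illegal
(3,2): no bracket -> illegal
(3,5): flips 1 -> legal
(3,6): no bracket -> illegal
(4,6): flips 1 -> legal
(5,4): no bracket -> illegal
(5,6): no bracket -> illegal
(6,4): flips 1 -> legal
(7,4): no bracket -> illegal
(7,5): flips 1 -> legal
(7,6): no bracket -> illegal
W mobility = 9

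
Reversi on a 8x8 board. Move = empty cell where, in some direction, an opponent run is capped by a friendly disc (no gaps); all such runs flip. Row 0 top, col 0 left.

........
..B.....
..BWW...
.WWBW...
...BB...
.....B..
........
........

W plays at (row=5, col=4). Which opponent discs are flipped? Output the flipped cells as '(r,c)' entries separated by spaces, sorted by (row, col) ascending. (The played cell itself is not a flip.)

Dir NW: opp run (4,3) capped by W -> flip
Dir N: opp run (4,4) capped by W -> flip
Dir NE: first cell '.' (not opp) -> no flip
Dir W: first cell '.' (not opp) -> no flip
Dir E: opp run (5,5), next='.' -> no flip
Dir SW: first cell '.' (not opp) -> no flip
Dir S: first cell '.' (not opp) -> no flip
Dir SE: first cell '.' (not opp) -> no flip

Answer: (4,3) (4,4)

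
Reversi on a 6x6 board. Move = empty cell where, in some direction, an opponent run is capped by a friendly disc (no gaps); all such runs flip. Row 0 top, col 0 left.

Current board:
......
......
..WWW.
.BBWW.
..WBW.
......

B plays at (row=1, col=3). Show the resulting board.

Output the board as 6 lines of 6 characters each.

Place B at (1,3); scan 8 dirs for brackets.
Dir NW: first cell '.' (not opp) -> no flip
Dir N: first cell '.' (not opp) -> no flip
Dir NE: first cell '.' (not opp) -> no flip
Dir W: first cell '.' (not opp) -> no flip
Dir E: first cell '.' (not opp) -> no flip
Dir SW: opp run (2,2) capped by B -> flip
Dir S: opp run (2,3) (3,3) capped by B -> flip
Dir SE: opp run (2,4), next='.' -> no flip
All flips: (2,2) (2,3) (3,3)

Answer: ......
...B..
..BBW.
.BBBW.
..WBW.
......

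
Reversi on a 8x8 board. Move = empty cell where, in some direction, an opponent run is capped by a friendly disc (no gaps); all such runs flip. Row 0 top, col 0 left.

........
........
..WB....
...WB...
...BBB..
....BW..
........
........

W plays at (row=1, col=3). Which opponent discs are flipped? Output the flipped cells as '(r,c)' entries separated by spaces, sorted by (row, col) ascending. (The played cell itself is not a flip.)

Answer: (2,3)

Derivation:
Dir NW: first cell '.' (not opp) -> no flip
Dir N: first cell '.' (not opp) -> no flip
Dir NE: first cell '.' (not opp) -> no flip
Dir W: first cell '.' (not opp) -> no flip
Dir E: first cell '.' (not opp) -> no flip
Dir SW: first cell 'W' (not opp) -> no flip
Dir S: opp run (2,3) capped by W -> flip
Dir SE: first cell '.' (not opp) -> no flip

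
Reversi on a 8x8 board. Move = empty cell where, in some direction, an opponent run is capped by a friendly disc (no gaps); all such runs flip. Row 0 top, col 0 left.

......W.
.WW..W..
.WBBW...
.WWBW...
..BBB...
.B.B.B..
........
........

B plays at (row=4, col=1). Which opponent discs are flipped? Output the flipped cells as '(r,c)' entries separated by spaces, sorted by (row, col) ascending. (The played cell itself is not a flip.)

Answer: (3,2)

Derivation:
Dir NW: first cell '.' (not opp) -> no flip
Dir N: opp run (3,1) (2,1) (1,1), next='.' -> no flip
Dir NE: opp run (3,2) capped by B -> flip
Dir W: first cell '.' (not opp) -> no flip
Dir E: first cell 'B' (not opp) -> no flip
Dir SW: first cell '.' (not opp) -> no flip
Dir S: first cell 'B' (not opp) -> no flip
Dir SE: first cell '.' (not opp) -> no flip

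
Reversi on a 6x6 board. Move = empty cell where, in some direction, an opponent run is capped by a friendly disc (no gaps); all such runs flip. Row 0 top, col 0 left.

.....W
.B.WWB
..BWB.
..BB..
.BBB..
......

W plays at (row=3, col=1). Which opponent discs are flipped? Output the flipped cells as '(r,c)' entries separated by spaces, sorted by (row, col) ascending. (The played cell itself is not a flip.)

Answer: (2,2)

Derivation:
Dir NW: first cell '.' (not opp) -> no flip
Dir N: first cell '.' (not opp) -> no flip
Dir NE: opp run (2,2) capped by W -> flip
Dir W: first cell '.' (not opp) -> no flip
Dir E: opp run (3,2) (3,3), next='.' -> no flip
Dir SW: first cell '.' (not opp) -> no flip
Dir S: opp run (4,1), next='.' -> no flip
Dir SE: opp run (4,2), next='.' -> no flip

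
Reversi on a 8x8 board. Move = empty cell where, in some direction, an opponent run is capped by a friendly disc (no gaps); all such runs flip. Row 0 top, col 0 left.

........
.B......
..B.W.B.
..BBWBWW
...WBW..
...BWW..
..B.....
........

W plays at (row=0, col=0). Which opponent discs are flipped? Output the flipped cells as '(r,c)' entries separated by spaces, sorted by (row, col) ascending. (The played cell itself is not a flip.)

Dir NW: edge -> no flip
Dir N: edge -> no flip
Dir NE: edge -> no flip
Dir W: edge -> no flip
Dir E: first cell '.' (not opp) -> no flip
Dir SW: edge -> no flip
Dir S: first cell '.' (not opp) -> no flip
Dir SE: opp run (1,1) (2,2) (3,3) (4,4) capped by W -> flip

Answer: (1,1) (2,2) (3,3) (4,4)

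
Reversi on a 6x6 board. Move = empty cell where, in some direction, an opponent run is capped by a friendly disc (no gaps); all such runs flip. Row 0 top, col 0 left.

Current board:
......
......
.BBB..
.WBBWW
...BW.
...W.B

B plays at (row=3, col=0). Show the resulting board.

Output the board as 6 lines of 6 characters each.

Place B at (3,0); scan 8 dirs for brackets.
Dir NW: edge -> no flip
Dir N: first cell '.' (not opp) -> no flip
Dir NE: first cell 'B' (not opp) -> no flip
Dir W: edge -> no flip
Dir E: opp run (3,1) capped by B -> flip
Dir SW: edge -> no flip
Dir S: first cell '.' (not opp) -> no flip
Dir SE: first cell '.' (not opp) -> no flip
All flips: (3,1)

Answer: ......
......
.BBB..
BBBBWW
...BW.
...W.B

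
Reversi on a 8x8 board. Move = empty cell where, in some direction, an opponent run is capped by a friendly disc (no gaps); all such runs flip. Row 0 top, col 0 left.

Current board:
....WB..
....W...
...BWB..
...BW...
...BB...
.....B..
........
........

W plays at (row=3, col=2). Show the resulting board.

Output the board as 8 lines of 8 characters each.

Place W at (3,2); scan 8 dirs for brackets.
Dir NW: first cell '.' (not opp) -> no flip
Dir N: first cell '.' (not opp) -> no flip
Dir NE: opp run (2,3) capped by W -> flip
Dir W: first cell '.' (not opp) -> no flip
Dir E: opp run (3,3) capped by W -> flip
Dir SW: first cell '.' (not opp) -> no flip
Dir S: first cell '.' (not opp) -> no flip
Dir SE: opp run (4,3), next='.' -> no flip
All flips: (2,3) (3,3)

Answer: ....WB..
....W...
...WWB..
..WWW...
...BB...
.....B..
........
........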